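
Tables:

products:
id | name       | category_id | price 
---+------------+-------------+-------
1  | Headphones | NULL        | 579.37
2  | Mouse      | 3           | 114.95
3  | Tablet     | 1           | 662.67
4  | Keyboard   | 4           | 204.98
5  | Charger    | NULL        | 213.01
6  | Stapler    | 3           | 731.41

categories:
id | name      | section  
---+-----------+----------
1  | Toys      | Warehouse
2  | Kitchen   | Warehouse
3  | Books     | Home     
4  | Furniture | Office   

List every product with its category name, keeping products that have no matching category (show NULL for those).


LEFT JOIN keeps every row from products (the left table); where category_id has no match in categories, the category columns become NULL. Walk through each product:
  - product 1 (Headphones): category_id=NULL, no match -> kept with NULL
  - product 2 (Mouse): category_id=3 -> matches Books
  - product 3 (Tablet): category_id=1 -> matches Toys
  - product 4 (Keyboard): category_id=4 -> matches Furniture
  - product 5 (Charger): category_id=NULL, no match -> kept with NULL
  - product 6 (Stapler): category_id=3 -> matches Books
All 6 rows appear; 2 have NULL category.

SQL:
SELECT a.name, b.name AS category
FROM products a
LEFT JOIN categories b ON a.category_id = b.id

Result:
name       | category 
-----------+----------
Headphones | NULL     
Mouse      | Books    
Tablet     | Toys     
Keyboard   | Furniture
Charger    | NULL     
Stapler    | Books    


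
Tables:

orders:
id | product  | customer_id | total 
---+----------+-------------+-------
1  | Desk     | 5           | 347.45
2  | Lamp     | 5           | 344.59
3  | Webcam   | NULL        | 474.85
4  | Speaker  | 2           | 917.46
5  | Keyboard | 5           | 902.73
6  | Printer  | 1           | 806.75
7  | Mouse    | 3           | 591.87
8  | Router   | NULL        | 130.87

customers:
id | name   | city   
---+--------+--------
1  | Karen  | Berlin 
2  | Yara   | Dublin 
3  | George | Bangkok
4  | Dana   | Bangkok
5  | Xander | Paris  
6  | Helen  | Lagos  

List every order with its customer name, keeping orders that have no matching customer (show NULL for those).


LEFT JOIN keeps every row from orders (the left table); where customer_id has no match in customers, the customer columns become NULL. Walk through each order:
  - order 1 (Desk): customer_id=5 -> matches Xander
  - order 2 (Lamp): customer_id=5 -> matches Xander
  - order 3 (Webcam): customer_id=NULL, no match -> kept with NULL
  - order 4 (Speaker): customer_id=2 -> matches Yara
  - order 5 (Keyboard): customer_id=5 -> matches Xander
  - order 6 (Printer): customer_id=1 -> matches Karen
  - order 7 (Mouse): customer_id=3 -> matches George
  - order 8 (Router): customer_id=NULL, no match -> kept with NULL
All 8 rows appear; 2 have NULL customer.

SQL:
SELECT a.product, b.name AS customer
FROM orders a
LEFT JOIN customers b ON a.customer_id = b.id

Result:
product  | customer
---------+---------
Desk     | Xander  
Lamp     | Xander  
Webcam   | NULL    
Speaker  | Yara    
Keyboard | Xander  
Printer  | Karen   
Mouse    | George  
Router   | NULL    


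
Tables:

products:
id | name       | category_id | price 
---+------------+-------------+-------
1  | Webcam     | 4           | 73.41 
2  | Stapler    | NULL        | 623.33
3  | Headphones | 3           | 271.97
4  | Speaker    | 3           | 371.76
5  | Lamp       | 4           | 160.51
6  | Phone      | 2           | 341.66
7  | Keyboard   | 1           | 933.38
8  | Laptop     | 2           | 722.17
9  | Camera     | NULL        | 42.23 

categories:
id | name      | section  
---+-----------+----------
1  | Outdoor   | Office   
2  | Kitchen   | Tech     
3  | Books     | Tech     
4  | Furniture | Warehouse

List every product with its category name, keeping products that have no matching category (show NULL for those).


LEFT JOIN keeps every row from products (the left table); where category_id has no match in categories, the category columns become NULL. Walk through each product:
  - product 1 (Webcam): category_id=4 -> matches Furniture
  - product 2 (Stapler): category_id=NULL, no match -> kept with NULL
  - product 3 (Headphones): category_id=3 -> matches Books
  - product 4 (Speaker): category_id=3 -> matches Books
  - product 5 (Lamp): category_id=4 -> matches Furniture
  - product 6 (Phone): category_id=2 -> matches Kitchen
  - product 7 (Keyboard): category_id=1 -> matches Outdoor
  - product 8 (Laptop): category_id=2 -> matches Kitchen
  - product 9 (Camera): category_id=NULL, no match -> kept with NULL
All 9 rows appear; 2 have NULL category.

SQL:
SELECT a.name, b.name AS category
FROM products a
LEFT JOIN categories b ON a.category_id = b.id

Result:
name       | category 
-----------+----------
Webcam     | Furniture
Stapler    | NULL     
Headphones | Books    
Speaker    | Books    
Lamp       | Furniture
Phone      | Kitchen  
Keyboard   | Outdoor  
Laptop     | Kitchen  
Camera     | NULL     


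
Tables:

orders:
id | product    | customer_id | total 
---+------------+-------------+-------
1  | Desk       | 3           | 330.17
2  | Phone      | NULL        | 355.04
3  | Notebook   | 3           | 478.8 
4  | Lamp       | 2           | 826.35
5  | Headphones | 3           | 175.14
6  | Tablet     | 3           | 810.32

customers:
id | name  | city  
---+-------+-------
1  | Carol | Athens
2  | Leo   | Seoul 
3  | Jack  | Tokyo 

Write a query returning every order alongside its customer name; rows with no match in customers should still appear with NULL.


LEFT JOIN keeps every row from orders (the left table); where customer_id has no match in customers, the customer columns become NULL. Walk through each order:
  - order 1 (Desk): customer_id=3 -> matches Jack
  - order 2 (Phone): customer_id=NULL, no match -> kept with NULL
  - order 3 (Notebook): customer_id=3 -> matches Jack
  - order 4 (Lamp): customer_id=2 -> matches Leo
  - order 5 (Headphones): customer_id=3 -> matches Jack
  - order 6 (Tablet): customer_id=3 -> matches Jack
All 6 rows appear; 1 has NULL customer.

SQL:
SELECT a.product, b.name AS customer
FROM orders a
LEFT JOIN customers b ON a.customer_id = b.id

Result:
product    | customer
-----------+---------
Desk       | Jack    
Phone      | NULL    
Notebook   | Jack    
Lamp       | Leo     
Headphones | Jack    
Tablet     | Jack    


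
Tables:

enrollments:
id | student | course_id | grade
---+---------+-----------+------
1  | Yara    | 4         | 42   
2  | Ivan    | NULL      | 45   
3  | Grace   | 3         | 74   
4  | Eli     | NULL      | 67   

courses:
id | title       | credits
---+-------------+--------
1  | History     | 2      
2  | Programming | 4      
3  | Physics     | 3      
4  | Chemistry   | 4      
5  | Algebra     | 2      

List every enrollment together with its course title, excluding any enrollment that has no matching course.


INNER JOIN keeps only enrollments rows whose course_id matches an id in courses. Walk through each enrollment:
  - enrollment 1 (Yara): course_id=4 -> matches Chemistry
  - enrollment 2 (Ivan): course_id=NULL, no match -> dropped
  - enrollment 3 (Grace): course_id=3 -> matches Physics
  - enrollment 4 (Eli): course_id=NULL, no match -> dropped
So 2 of 4 rows are dropped.

SQL:
SELECT a.student, b.title AS course
FROM enrollments a
INNER JOIN courses b ON a.course_id = b.id

Result:
student | course   
--------+----------
Yara    | Chemistry
Grace   | Physics  


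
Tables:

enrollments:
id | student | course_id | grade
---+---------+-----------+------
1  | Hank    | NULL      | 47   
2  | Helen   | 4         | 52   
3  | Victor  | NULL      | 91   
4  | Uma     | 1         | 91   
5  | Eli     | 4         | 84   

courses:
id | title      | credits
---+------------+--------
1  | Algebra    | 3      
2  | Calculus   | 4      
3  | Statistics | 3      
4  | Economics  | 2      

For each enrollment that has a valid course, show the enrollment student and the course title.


INNER JOIN keeps only enrollments rows whose course_id matches an id in courses. Walk through each enrollment:
  - enrollment 1 (Hank): course_id=NULL, no match -> dropped
  - enrollment 2 (Helen): course_id=4 -> matches Economics
  - enrollment 3 (Victor): course_id=NULL, no match -> dropped
  - enrollment 4 (Uma): course_id=1 -> matches Algebra
  - enrollment 5 (Eli): course_id=4 -> matches Economics
So 2 of 5 rows are dropped.

SQL:
SELECT a.student, b.title AS course
FROM enrollments a
INNER JOIN courses b ON a.course_id = b.id

Result:
student | course   
--------+----------
Helen   | Economics
Uma     | Algebra  
Eli     | Economics


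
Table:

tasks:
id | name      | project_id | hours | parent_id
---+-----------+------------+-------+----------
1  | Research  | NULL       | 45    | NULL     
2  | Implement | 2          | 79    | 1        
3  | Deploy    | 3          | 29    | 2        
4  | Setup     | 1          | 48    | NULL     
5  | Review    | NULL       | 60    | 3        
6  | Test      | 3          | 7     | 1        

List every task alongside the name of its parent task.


This is a self-join: tasks is joined to a second copy of itself, matching each row's parent_id to another row's id. Use LEFT JOIN so rows with parent_id=NULL are kept.
  - task 1 (Research): parent_id=NULL -> NULL
  - task 2 (Implement): parent_id=1 -> Research
  - task 3 (Deploy): parent_id=2 -> Implement
  - task 4 (Setup): parent_id=NULL -> NULL
  - task 5 (Review): parent_id=3 -> Deploy
  - task 6 (Test): parent_id=1 -> Research

SQL:
SELECT a.name AS item, b.name AS parent
FROM tasks a
LEFT JOIN tasks b ON a.parent_id = b.id

Result:
item      | parent   
----------+----------
Research  | NULL     
Implement | Research 
Deploy    | Implement
Setup     | NULL     
Review    | Deploy   
Test      | Research 


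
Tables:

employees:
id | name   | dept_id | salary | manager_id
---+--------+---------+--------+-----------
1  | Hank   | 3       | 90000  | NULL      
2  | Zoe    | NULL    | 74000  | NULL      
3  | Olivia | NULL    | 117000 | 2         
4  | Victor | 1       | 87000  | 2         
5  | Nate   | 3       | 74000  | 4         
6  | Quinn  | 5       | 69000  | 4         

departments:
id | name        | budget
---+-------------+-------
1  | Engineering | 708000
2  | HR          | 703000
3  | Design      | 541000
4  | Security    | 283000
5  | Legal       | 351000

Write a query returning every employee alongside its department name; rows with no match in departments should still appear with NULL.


LEFT JOIN keeps every row from employees (the left table); where dept_id has no match in departments, the department columns become NULL. Walk through each employee:
  - employee 1 (Hank): dept_id=3 -> matches Design
  - employee 2 (Zoe): dept_id=NULL, no match -> kept with NULL
  - employee 3 (Olivia): dept_id=NULL, no match -> kept with NULL
  - employee 4 (Victor): dept_id=1 -> matches Engineering
  - employee 5 (Nate): dept_id=3 -> matches Design
  - employee 6 (Quinn): dept_id=5 -> matches Legal
All 6 rows appear; 2 have NULL department.

SQL:
SELECT a.name, b.name AS department
FROM employees a
LEFT JOIN departments b ON a.dept_id = b.id

Result:
name   | department 
-------+------------
Hank   | Design     
Zoe    | NULL       
Olivia | NULL       
Victor | Engineering
Nate   | Design     
Quinn  | Legal      


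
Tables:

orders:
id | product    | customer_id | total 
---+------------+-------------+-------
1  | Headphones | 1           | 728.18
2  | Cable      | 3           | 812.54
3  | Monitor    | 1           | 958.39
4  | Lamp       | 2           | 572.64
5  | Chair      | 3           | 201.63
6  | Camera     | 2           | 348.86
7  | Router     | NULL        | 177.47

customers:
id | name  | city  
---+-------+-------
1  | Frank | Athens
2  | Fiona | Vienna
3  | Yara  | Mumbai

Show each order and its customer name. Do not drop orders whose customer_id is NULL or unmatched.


LEFT JOIN keeps every row from orders (the left table); where customer_id has no match in customers, the customer columns become NULL. Walk through each order:
  - order 1 (Headphones): customer_id=1 -> matches Frank
  - order 2 (Cable): customer_id=3 -> matches Yara
  - order 3 (Monitor): customer_id=1 -> matches Frank
  - order 4 (Lamp): customer_id=2 -> matches Fiona
  - order 5 (Chair): customer_id=3 -> matches Yara
  - order 6 (Camera): customer_id=2 -> matches Fiona
  - order 7 (Router): customer_id=NULL, no match -> kept with NULL
All 7 rows appear; 1 has NULL customer.

SQL:
SELECT a.product, b.name AS customer
FROM orders a
LEFT JOIN customers b ON a.customer_id = b.id

Result:
product    | customer
-----------+---------
Headphones | Frank   
Cable      | Yara    
Monitor    | Frank   
Lamp       | Fiona   
Chair      | Yara    
Camera     | Fiona   
Router     | NULL    


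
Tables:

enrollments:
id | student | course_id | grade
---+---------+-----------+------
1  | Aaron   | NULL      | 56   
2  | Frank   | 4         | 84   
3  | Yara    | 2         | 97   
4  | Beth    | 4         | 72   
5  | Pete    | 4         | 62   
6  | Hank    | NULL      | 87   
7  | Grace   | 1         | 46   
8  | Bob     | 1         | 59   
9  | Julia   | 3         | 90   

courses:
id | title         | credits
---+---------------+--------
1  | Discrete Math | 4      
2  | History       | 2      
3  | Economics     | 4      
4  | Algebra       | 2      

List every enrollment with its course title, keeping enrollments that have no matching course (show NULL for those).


LEFT JOIN keeps every row from enrollments (the left table); where course_id has no match in courses, the course columns become NULL. Walk through each enrollment:
  - enrollment 1 (Aaron): course_id=NULL, no match -> kept with NULL
  - enrollment 2 (Frank): course_id=4 -> matches Algebra
  - enrollment 3 (Yara): course_id=2 -> matches History
  - enrollment 4 (Beth): course_id=4 -> matches Algebra
  - enrollment 5 (Pete): course_id=4 -> matches Algebra
  - enrollment 6 (Hank): course_id=NULL, no match -> kept with NULL
  - enrollment 7 (Grace): course_id=1 -> matches Discrete Math
  - enrollment 8 (Bob): course_id=1 -> matches Discrete Math
  - enrollment 9 (Julia): course_id=3 -> matches Economics
All 9 rows appear; 2 have NULL course.

SQL:
SELECT a.student, b.title AS course
FROM enrollments a
LEFT JOIN courses b ON a.course_id = b.id

Result:
student | course       
--------+--------------
Aaron   | NULL         
Frank   | Algebra      
Yara    | History      
Beth    | Algebra      
Pete    | Algebra      
Hank    | NULL         
Grace   | Discrete Math
Bob     | Discrete Math
Julia   | Economics    


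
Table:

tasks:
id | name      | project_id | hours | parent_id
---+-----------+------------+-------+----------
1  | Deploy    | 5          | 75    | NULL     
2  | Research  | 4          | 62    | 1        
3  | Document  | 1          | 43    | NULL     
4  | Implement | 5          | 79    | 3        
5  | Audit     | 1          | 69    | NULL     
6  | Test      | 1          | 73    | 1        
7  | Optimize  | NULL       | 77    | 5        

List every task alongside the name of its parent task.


This is a self-join: tasks is joined to a second copy of itself, matching each row's parent_id to another row's id. Use LEFT JOIN so rows with parent_id=NULL are kept.
  - task 1 (Deploy): parent_id=NULL -> NULL
  - task 2 (Research): parent_id=1 -> Deploy
  - task 3 (Document): parent_id=NULL -> NULL
  - task 4 (Implement): parent_id=3 -> Document
  - task 5 (Audit): parent_id=NULL -> NULL
  - task 6 (Test): parent_id=1 -> Deploy
  - task 7 (Optimize): parent_id=5 -> Audit

SQL:
SELECT a.name AS item, b.name AS parent
FROM tasks a
LEFT JOIN tasks b ON a.parent_id = b.id

Result:
item      | parent  
----------+---------
Deploy    | NULL    
Research  | Deploy  
Document  | NULL    
Implement | Document
Audit     | NULL    
Test      | Deploy  
Optimize  | Audit   


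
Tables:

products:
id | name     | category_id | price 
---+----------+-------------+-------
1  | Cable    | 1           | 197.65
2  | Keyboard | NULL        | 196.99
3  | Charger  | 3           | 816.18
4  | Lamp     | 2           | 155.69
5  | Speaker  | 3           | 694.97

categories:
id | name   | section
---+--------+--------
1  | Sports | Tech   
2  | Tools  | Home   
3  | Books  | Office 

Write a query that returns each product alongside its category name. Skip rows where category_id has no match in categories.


INNER JOIN keeps only products rows whose category_id matches an id in categories. Walk through each product:
  - product 1 (Cable): category_id=1 -> matches Sports
  - product 2 (Keyboard): category_id=NULL, no match -> dropped
  - product 3 (Charger): category_id=3 -> matches Books
  - product 4 (Lamp): category_id=2 -> matches Tools
  - product 5 (Speaker): category_id=3 -> matches Books
So 1 of 5 rows is dropped.

SQL:
SELECT a.name, b.name AS category
FROM products a
INNER JOIN categories b ON a.category_id = b.id

Result:
name    | category
--------+---------
Cable   | Sports  
Charger | Books   
Lamp    | Tools   
Speaker | Books   


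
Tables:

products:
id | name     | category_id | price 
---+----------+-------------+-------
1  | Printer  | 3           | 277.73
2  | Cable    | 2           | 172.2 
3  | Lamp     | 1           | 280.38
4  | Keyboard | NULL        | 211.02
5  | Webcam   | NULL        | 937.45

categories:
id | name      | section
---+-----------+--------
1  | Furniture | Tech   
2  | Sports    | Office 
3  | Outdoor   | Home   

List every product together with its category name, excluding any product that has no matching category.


INNER JOIN keeps only products rows whose category_id matches an id in categories. Walk through each product:
  - product 1 (Printer): category_id=3 -> matches Outdoor
  - product 2 (Cable): category_id=2 -> matches Sports
  - product 3 (Lamp): category_id=1 -> matches Furniture
  - product 4 (Keyboard): category_id=NULL, no match -> dropped
  - product 5 (Webcam): category_id=NULL, no match -> dropped
So 2 of 5 rows are dropped.

SQL:
SELECT a.name, b.name AS category
FROM products a
INNER JOIN categories b ON a.category_id = b.id

Result:
name    | category 
--------+----------
Printer | Outdoor  
Cable   | Sports   
Lamp    | Furniture


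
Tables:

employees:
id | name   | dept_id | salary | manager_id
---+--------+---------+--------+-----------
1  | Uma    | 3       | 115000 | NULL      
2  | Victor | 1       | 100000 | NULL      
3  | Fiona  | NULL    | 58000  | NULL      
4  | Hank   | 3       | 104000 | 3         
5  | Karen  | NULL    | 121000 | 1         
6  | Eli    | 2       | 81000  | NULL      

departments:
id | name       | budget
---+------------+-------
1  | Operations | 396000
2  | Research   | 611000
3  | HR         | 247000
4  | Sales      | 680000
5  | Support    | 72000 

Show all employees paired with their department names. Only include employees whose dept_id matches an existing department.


INNER JOIN keeps only employees rows whose dept_id matches an id in departments. Walk through each employee:
  - employee 1 (Uma): dept_id=3 -> matches HR
  - employee 2 (Victor): dept_id=1 -> matches Operations
  - employee 3 (Fiona): dept_id=NULL, no match -> dropped
  - employee 4 (Hank): dept_id=3 -> matches HR
  - employee 5 (Karen): dept_id=NULL, no match -> dropped
  - employee 6 (Eli): dept_id=2 -> matches Research
So 2 of 6 rows are dropped.

SQL:
SELECT a.name, b.name AS department
FROM employees a
INNER JOIN departments b ON a.dept_id = b.id

Result:
name   | department
-------+-----------
Uma    | HR        
Victor | Operations
Hank   | HR        
Eli    | Research  


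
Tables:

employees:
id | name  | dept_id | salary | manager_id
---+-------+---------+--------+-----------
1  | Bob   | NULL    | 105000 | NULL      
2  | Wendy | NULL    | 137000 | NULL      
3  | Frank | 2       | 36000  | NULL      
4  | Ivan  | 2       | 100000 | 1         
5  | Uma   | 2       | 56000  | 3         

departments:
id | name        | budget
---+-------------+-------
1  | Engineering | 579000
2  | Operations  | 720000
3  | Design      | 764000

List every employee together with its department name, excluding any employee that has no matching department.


INNER JOIN keeps only employees rows whose dept_id matches an id in departments. Walk through each employee:
  - employee 1 (Bob): dept_id=NULL, no match -> dropped
  - employee 2 (Wendy): dept_id=NULL, no match -> dropped
  - employee 3 (Frank): dept_id=2 -> matches Operations
  - employee 4 (Ivan): dept_id=2 -> matches Operations
  - employee 5 (Uma): dept_id=2 -> matches Operations
So 2 of 5 rows are dropped.

SQL:
SELECT a.name, b.name AS department
FROM employees a
INNER JOIN departments b ON a.dept_id = b.id

Result:
name  | department
------+-----------
Frank | Operations
Ivan  | Operations
Uma   | Operations


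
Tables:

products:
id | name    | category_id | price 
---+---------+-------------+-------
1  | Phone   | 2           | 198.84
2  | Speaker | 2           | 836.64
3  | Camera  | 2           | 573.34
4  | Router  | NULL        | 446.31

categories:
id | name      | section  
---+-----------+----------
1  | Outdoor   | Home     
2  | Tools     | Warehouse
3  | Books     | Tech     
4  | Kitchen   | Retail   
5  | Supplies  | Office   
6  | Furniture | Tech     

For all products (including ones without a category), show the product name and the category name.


LEFT JOIN keeps every row from products (the left table); where category_id has no match in categories, the category columns become NULL. Walk through each product:
  - product 1 (Phone): category_id=2 -> matches Tools
  - product 2 (Speaker): category_id=2 -> matches Tools
  - product 3 (Camera): category_id=2 -> matches Tools
  - product 4 (Router): category_id=NULL, no match -> kept with NULL
All 4 rows appear; 1 has NULL category.

SQL:
SELECT a.name, b.name AS category
FROM products a
LEFT JOIN categories b ON a.category_id = b.id

Result:
name    | category
--------+---------
Phone   | Tools   
Speaker | Tools   
Camera  | Tools   
Router  | NULL    


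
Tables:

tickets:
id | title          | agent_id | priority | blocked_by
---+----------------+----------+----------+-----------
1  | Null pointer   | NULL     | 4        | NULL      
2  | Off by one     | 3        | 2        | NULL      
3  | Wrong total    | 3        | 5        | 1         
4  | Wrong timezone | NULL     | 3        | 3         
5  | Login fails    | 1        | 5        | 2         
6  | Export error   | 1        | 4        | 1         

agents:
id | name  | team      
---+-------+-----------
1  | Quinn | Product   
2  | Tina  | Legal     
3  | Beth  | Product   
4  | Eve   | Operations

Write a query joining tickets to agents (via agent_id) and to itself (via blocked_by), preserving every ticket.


Two LEFT JOINs from the same base table tickets: one to agents via agent_id, one to tickets itself via blocked_by. Both are LEFT so every ticket is preserved.
Match against agents:
  - ticket 1 (Null pointer): agent_id=NULL, no match -> kept with NULL
  - ticket 2 (Off by one): agent_id=3 -> matches Beth
  - ticket 3 (Wrong total): agent_id=3 -> matches Beth
  - ticket 4 (Wrong timezone): agent_id=NULL, no match -> kept with NULL
  - ticket 5 (Login fails): agent_id=1 -> matches Quinn
  - ticket 6 (Export error): agent_id=1 -> matches Quinn
Match against tickets (self):
  - ticket 1 (Null pointer): blocked_by=NULL -> NULL
  - ticket 2 (Off by one): blocked_by=NULL -> NULL
  - ticket 3 (Wrong total): blocked_by=1 -> Null pointer
  - ticket 4 (Wrong timezone): blocked_by=3 -> Wrong total
  - ticket 5 (Login fails): blocked_by=2 -> Off by one
  - ticket 6 (Export error): blocked_by=1 -> Null pointer

SQL:
SELECT a.title, b.name AS agent, c.title AS blocked_by
FROM tickets a
LEFT JOIN agents b ON a.agent_id = b.id
LEFT JOIN tickets c ON a.blocked_by = c.id

Result:
title          | agent | blocked_by  
---------------+-------+-------------
Null pointer   | NULL  | NULL        
Off by one     | Beth  | NULL        
Wrong total    | Beth  | Null pointer
Wrong timezone | NULL  | Wrong total 
Login fails    | Quinn | Off by one  
Export error   | Quinn | Null pointer


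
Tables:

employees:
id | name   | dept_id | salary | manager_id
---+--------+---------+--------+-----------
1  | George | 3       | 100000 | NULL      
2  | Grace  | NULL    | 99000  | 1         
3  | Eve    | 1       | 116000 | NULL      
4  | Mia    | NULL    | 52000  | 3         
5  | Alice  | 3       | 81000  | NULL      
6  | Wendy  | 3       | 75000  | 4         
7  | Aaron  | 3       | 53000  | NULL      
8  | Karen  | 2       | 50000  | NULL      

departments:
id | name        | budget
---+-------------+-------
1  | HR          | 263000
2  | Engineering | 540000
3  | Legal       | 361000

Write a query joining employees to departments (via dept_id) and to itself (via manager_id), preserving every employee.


Two LEFT JOINs from the same base table employees: one to departments via dept_id, one to employees itself via manager_id. Both are LEFT so every employee is preserved.
Match against departments:
  - employee 1 (George): dept_id=3 -> matches Legal
  - employee 2 (Grace): dept_id=NULL, no match -> kept with NULL
  - employee 3 (Eve): dept_id=1 -> matches HR
  - employee 4 (Mia): dept_id=NULL, no match -> kept with NULL
  - employee 5 (Alice): dept_id=3 -> matches Legal
  - employee 6 (Wendy): dept_id=3 -> matches Legal
  - employee 7 (Aaron): dept_id=3 -> matches Legal
  - employee 8 (Karen): dept_id=2 -> matches Engineering
Match against employees (self):
  - employee 1 (George): manager_id=NULL -> NULL
  - employee 2 (Grace): manager_id=1 -> George
  - employee 3 (Eve): manager_id=NULL -> NULL
  - employee 4 (Mia): manager_id=3 -> Eve
  - employee 5 (Alice): manager_id=NULL -> NULL
  - employee 6 (Wendy): manager_id=4 -> Mia
  - employee 7 (Aaron): manager_id=NULL -> NULL
  - employee 8 (Karen): manager_id=NULL -> NULL

SQL:
SELECT a.name, b.name AS department, c.name AS manager
FROM employees a
LEFT JOIN departments b ON a.dept_id = b.id
LEFT JOIN employees c ON a.manager_id = c.id

Result:
name   | department  | manager
-------+-------------+--------
George | Legal       | NULL   
Grace  | NULL        | George 
Eve    | HR          | NULL   
Mia    | NULL        | Eve    
Alice  | Legal       | NULL   
Wendy  | Legal       | Mia    
Aaron  | Legal       | NULL   
Karen  | Engineering | NULL   


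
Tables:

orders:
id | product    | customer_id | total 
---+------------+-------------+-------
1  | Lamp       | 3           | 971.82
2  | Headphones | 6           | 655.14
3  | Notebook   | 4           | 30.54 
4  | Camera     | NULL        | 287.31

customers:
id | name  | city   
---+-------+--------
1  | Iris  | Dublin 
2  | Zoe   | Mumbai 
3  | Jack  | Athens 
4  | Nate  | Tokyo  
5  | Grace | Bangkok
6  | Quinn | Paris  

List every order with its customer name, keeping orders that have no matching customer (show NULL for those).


LEFT JOIN keeps every row from orders (the left table); where customer_id has no match in customers, the customer columns become NULL. Walk through each order:
  - order 1 (Lamp): customer_id=3 -> matches Jack
  - order 2 (Headphones): customer_id=6 -> matches Quinn
  - order 3 (Notebook): customer_id=4 -> matches Nate
  - order 4 (Camera): customer_id=NULL, no match -> kept with NULL
All 4 rows appear; 1 has NULL customer.

SQL:
SELECT a.product, b.name AS customer
FROM orders a
LEFT JOIN customers b ON a.customer_id = b.id

Result:
product    | customer
-----------+---------
Lamp       | Jack    
Headphones | Quinn   
Notebook   | Nate    
Camera     | NULL    


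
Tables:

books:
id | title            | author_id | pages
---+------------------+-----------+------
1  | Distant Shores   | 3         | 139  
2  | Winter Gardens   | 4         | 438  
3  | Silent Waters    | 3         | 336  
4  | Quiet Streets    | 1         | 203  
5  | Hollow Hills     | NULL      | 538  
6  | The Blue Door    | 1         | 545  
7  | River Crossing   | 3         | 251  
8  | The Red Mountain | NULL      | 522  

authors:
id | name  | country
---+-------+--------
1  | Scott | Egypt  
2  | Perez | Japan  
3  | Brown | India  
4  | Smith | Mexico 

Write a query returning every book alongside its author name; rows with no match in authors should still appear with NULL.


LEFT JOIN keeps every row from books (the left table); where author_id has no match in authors, the author columns become NULL. Walk through each book:
  - book 1 (Distant Shores): author_id=3 -> matches Brown
  - book 2 (Winter Gardens): author_id=4 -> matches Smith
  - book 3 (Silent Waters): author_id=3 -> matches Brown
  - book 4 (Quiet Streets): author_id=1 -> matches Scott
  - book 5 (Hollow Hills): author_id=NULL, no match -> kept with NULL
  - book 6 (The Blue Door): author_id=1 -> matches Scott
  - book 7 (River Crossing): author_id=3 -> matches Brown
  - book 8 (The Red Mountain): author_id=NULL, no match -> kept with NULL
All 8 rows appear; 2 have NULL author.

SQL:
SELECT a.title, b.name AS author
FROM books a
LEFT JOIN authors b ON a.author_id = b.id

Result:
title            | author
-----------------+-------
Distant Shores   | Brown 
Winter Gardens   | Smith 
Silent Waters    | Brown 
Quiet Streets    | Scott 
Hollow Hills     | NULL  
The Blue Door    | Scott 
River Crossing   | Brown 
The Red Mountain | NULL  


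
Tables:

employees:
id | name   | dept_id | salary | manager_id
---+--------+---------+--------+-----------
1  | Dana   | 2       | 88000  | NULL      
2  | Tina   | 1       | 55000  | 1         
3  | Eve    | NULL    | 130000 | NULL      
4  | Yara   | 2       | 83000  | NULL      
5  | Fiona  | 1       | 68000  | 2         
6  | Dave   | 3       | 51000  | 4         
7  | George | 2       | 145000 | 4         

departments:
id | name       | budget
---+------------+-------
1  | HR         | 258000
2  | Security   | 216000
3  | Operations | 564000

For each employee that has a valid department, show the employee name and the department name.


INNER JOIN keeps only employees rows whose dept_id matches an id in departments. Walk through each employee:
  - employee 1 (Dana): dept_id=2 -> matches Security
  - employee 2 (Tina): dept_id=1 -> matches HR
  - employee 3 (Eve): dept_id=NULL, no match -> dropped
  - employee 4 (Yara): dept_id=2 -> matches Security
  - employee 5 (Fiona): dept_id=1 -> matches HR
  - employee 6 (Dave): dept_id=3 -> matches Operations
  - employee 7 (George): dept_id=2 -> matches Security
So 1 of 7 rows is dropped.

SQL:
SELECT a.name, b.name AS department
FROM employees a
INNER JOIN departments b ON a.dept_id = b.id

Result:
name   | department
-------+-----------
Dana   | Security  
Tina   | HR        
Yara   | Security  
Fiona  | HR        
Dave   | Operations
George | Security  


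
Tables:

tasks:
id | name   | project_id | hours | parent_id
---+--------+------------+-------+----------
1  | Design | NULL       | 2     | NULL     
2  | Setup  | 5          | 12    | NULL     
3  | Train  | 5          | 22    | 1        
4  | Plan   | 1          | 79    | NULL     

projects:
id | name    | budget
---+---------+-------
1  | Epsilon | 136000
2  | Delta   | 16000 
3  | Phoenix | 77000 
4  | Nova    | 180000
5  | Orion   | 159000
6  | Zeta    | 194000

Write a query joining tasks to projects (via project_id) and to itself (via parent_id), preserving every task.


Two LEFT JOINs from the same base table tasks: one to projects via project_id, one to tasks itself via parent_id. Both are LEFT so every task is preserved.
Match against projects:
  - task 1 (Design): project_id=NULL, no match -> kept with NULL
  - task 2 (Setup): project_id=5 -> matches Orion
  - task 3 (Train): project_id=5 -> matches Orion
  - task 4 (Plan): project_id=1 -> matches Epsilon
Match against tasks (self):
  - task 1 (Design): parent_id=NULL -> NULL
  - task 2 (Setup): parent_id=NULL -> NULL
  - task 3 (Train): parent_id=1 -> Design
  - task 4 (Plan): parent_id=NULL -> NULL

SQL:
SELECT a.name, b.name AS project, c.name AS parent
FROM tasks a
LEFT JOIN projects b ON a.project_id = b.id
LEFT JOIN tasks c ON a.parent_id = c.id

Result:
name   | project | parent
-------+---------+-------
Design | NULL    | NULL  
Setup  | Orion   | NULL  
Train  | Orion   | Design
Plan   | Epsilon | NULL  


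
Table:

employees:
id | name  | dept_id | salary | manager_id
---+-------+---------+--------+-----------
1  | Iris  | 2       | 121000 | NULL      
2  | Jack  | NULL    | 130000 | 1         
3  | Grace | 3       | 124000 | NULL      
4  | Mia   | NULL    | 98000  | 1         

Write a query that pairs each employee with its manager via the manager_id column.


This is a self-join: employees is joined to a second copy of itself, matching each row's manager_id to another row's id. Use LEFT JOIN so rows with manager_id=NULL are kept.
  - employee 1 (Iris): manager_id=NULL -> NULL
  - employee 2 (Jack): manager_id=1 -> Iris
  - employee 3 (Grace): manager_id=NULL -> NULL
  - employee 4 (Mia): manager_id=1 -> Iris

SQL:
SELECT a.name AS item, b.name AS manager
FROM employees a
LEFT JOIN employees b ON a.manager_id = b.id

Result:
item  | manager
------+--------
Iris  | NULL   
Jack  | Iris   
Grace | NULL   
Mia   | Iris   


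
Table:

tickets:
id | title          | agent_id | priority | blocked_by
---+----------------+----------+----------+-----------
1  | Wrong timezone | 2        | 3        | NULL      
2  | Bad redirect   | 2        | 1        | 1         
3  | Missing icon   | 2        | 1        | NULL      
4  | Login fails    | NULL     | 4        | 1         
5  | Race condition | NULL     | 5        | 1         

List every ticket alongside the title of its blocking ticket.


This is a self-join: tickets is joined to a second copy of itself, matching each row's blocked_by to another row's id. Use LEFT JOIN so rows with blocked_by=NULL are kept.
  - ticket 1 (Wrong timezone): blocked_by=NULL -> NULL
  - ticket 2 (Bad redirect): blocked_by=1 -> Wrong timezone
  - ticket 3 (Missing icon): blocked_by=NULL -> NULL
  - ticket 4 (Login fails): blocked_by=1 -> Wrong timezone
  - ticket 5 (Race condition): blocked_by=1 -> Wrong timezone

SQL:
SELECT a.title AS item, b.title AS blocked_by
FROM tickets a
LEFT JOIN tickets b ON a.blocked_by = b.id

Result:
item           | blocked_by    
---------------+---------------
Wrong timezone | NULL          
Bad redirect   | Wrong timezone
Missing icon   | NULL          
Login fails    | Wrong timezone
Race condition | Wrong timezone


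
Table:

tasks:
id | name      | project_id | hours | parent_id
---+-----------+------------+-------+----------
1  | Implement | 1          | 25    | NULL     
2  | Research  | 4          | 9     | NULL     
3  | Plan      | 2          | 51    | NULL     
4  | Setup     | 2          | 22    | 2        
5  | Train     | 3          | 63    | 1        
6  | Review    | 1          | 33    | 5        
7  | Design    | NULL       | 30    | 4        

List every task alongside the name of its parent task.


This is a self-join: tasks is joined to a second copy of itself, matching each row's parent_id to another row's id. Use LEFT JOIN so rows with parent_id=NULL are kept.
  - task 1 (Implement): parent_id=NULL -> NULL
  - task 2 (Research): parent_id=NULL -> NULL
  - task 3 (Plan): parent_id=NULL -> NULL
  - task 4 (Setup): parent_id=2 -> Research
  - task 5 (Train): parent_id=1 -> Implement
  - task 6 (Review): parent_id=5 -> Train
  - task 7 (Design): parent_id=4 -> Setup

SQL:
SELECT a.name AS item, b.name AS parent
FROM tasks a
LEFT JOIN tasks b ON a.parent_id = b.id

Result:
item      | parent   
----------+----------
Implement | NULL     
Research  | NULL     
Plan      | NULL     
Setup     | Research 
Train     | Implement
Review    | Train    
Design    | Setup    


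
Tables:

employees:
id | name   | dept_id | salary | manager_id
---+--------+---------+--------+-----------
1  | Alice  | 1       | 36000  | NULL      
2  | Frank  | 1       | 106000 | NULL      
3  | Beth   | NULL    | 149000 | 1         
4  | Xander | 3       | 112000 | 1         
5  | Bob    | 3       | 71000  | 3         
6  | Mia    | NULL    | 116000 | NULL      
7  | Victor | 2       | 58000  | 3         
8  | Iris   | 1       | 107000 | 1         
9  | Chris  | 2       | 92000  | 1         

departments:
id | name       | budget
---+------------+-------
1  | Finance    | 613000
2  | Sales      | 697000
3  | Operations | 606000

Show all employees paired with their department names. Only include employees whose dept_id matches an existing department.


INNER JOIN keeps only employees rows whose dept_id matches an id in departments. Walk through each employee:
  - employee 1 (Alice): dept_id=1 -> matches Finance
  - employee 2 (Frank): dept_id=1 -> matches Finance
  - employee 3 (Beth): dept_id=NULL, no match -> dropped
  - employee 4 (Xander): dept_id=3 -> matches Operations
  - employee 5 (Bob): dept_id=3 -> matches Operations
  - employee 6 (Mia): dept_id=NULL, no match -> dropped
  - employee 7 (Victor): dept_id=2 -> matches Sales
  - employee 8 (Iris): dept_id=1 -> matches Finance
  - employee 9 (Chris): dept_id=2 -> matches Sales
So 2 of 9 rows are dropped.

SQL:
SELECT a.name, b.name AS department
FROM employees a
INNER JOIN departments b ON a.dept_id = b.id

Result:
name   | department
-------+-----------
Alice  | Finance   
Frank  | Finance   
Xander | Operations
Bob    | Operations
Victor | Sales     
Iris   | Finance   
Chris  | Sales     


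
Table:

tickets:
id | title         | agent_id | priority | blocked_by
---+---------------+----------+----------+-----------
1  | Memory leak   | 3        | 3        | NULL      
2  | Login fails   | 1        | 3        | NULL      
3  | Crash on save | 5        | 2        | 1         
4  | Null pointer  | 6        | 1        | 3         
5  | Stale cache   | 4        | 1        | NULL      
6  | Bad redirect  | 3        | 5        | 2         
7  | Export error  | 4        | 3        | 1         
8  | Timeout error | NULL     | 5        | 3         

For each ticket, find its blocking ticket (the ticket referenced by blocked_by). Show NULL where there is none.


This is a self-join: tickets is joined to a second copy of itself, matching each row's blocked_by to another row's id. Use LEFT JOIN so rows with blocked_by=NULL are kept.
  - ticket 1 (Memory leak): blocked_by=NULL -> NULL
  - ticket 2 (Login fails): blocked_by=NULL -> NULL
  - ticket 3 (Crash on save): blocked_by=1 -> Memory leak
  - ticket 4 (Null pointer): blocked_by=3 -> Crash on save
  - ticket 5 (Stale cache): blocked_by=NULL -> NULL
  - ticket 6 (Bad redirect): blocked_by=2 -> Login fails
  - ticket 7 (Export error): blocked_by=1 -> Memory leak
  - ticket 8 (Timeout error): blocked_by=3 -> Crash on save

SQL:
SELECT a.title AS item, b.title AS blocked_by
FROM tickets a
LEFT JOIN tickets b ON a.blocked_by = b.id

Result:
item          | blocked_by   
--------------+--------------
Memory leak   | NULL         
Login fails   | NULL         
Crash on save | Memory leak  
Null pointer  | Crash on save
Stale cache   | NULL         
Bad redirect  | Login fails  
Export error  | Memory leak  
Timeout error | Crash on save


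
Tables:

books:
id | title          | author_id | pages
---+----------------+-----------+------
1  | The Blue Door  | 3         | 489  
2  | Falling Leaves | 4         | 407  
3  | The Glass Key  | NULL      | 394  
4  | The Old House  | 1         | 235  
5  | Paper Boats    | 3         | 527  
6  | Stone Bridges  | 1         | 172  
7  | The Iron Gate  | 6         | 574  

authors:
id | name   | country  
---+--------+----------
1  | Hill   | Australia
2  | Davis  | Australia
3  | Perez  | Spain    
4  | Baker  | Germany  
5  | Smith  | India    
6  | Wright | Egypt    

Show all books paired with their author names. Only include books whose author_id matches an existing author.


INNER JOIN keeps only books rows whose author_id matches an id in authors. Walk through each book:
  - book 1 (The Blue Door): author_id=3 -> matches Perez
  - book 2 (Falling Leaves): author_id=4 -> matches Baker
  - book 3 (The Glass Key): author_id=NULL, no match -> dropped
  - book 4 (The Old House): author_id=1 -> matches Hill
  - book 5 (Paper Boats): author_id=3 -> matches Perez
  - book 6 (Stone Bridges): author_id=1 -> matches Hill
  - book 7 (The Iron Gate): author_id=6 -> matches Wright
So 1 of 7 rows is dropped.

SQL:
SELECT a.title, b.name AS author
FROM books a
INNER JOIN authors b ON a.author_id = b.id

Result:
title          | author
---------------+-------
The Blue Door  | Perez 
Falling Leaves | Baker 
The Old House  | Hill  
Paper Boats    | Perez 
Stone Bridges  | Hill  
The Iron Gate  | Wright
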